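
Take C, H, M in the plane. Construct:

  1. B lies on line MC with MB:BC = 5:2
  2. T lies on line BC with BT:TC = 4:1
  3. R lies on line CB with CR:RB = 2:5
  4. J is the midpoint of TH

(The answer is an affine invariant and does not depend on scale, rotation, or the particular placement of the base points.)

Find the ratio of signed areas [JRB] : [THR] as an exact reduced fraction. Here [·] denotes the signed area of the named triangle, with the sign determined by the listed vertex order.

[JRB]:[THR] = -25/6

Work in coordinates with C = (0, 0), H = (1, 0), M = (0, 1).
1. B lies on line MC with MB:BC = 5:2 ⇒ B = (0, 2/7)
2. T lies on line BC with BT:TC = 4:1 ⇒ T = (0, 2/35)
3. R lies on line CB with CR:RB = 2:5 ⇒ R = (0, 4/49)
4. J is the midpoint of TH ⇒ J = (1/2, 1/35)
2·[JRB] = -5/49, 2·[THR] = 6/245
[JRB]:[THR] = -5/49:6/245 = -25/6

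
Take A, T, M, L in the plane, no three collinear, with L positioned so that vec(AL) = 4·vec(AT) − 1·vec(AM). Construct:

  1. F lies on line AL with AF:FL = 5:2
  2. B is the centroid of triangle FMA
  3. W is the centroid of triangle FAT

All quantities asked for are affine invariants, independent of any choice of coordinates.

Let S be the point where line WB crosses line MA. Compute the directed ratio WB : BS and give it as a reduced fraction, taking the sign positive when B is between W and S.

Work in coordinates with A = (0, 0), T = (1, 0), M = (0, 1), L = (4, -1).
1. F lies on line AL with AF:FL = 5:2 ⇒ F = (20/7, -5/7)
2. B is the centroid of triangle FMA ⇒ B = (20/21, 2/21)
3. W is the centroid of triangle FAT ⇒ W = (9/7, -5/21)
line WB meets MA at S = (0, 22/21)
B = W + t·(S−W) with t = 7/27, so WB:BS = 7/27:20/27

WB:BS = 7/20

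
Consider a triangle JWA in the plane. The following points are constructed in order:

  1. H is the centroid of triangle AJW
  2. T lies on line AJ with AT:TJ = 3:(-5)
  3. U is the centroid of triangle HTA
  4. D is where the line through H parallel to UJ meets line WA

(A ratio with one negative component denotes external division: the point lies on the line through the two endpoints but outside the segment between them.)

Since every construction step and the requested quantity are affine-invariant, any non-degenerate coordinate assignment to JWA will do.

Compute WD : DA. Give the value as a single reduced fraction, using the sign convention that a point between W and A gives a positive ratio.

Assign J = (0, 0), W = (1, 0), A = (0, 1) — the answer is frame-independent, so this choice is without loss of generality.
1. H is the centroid of triangle AJW ⇒ H = (1/3, 1/3)
2. T lies on line AJ with AT:TJ = 3:(-5) ⇒ T = (0, 5/2)
3. U is the centroid of triangle HTA ⇒ U = (1/9, 23/18)
4. D is where the line through H parallel to UJ meets line WA ⇒ D = (9/25, 16/25)
D = W + t·(A−W) with t = 16/25, so WD:DA = t:(1−t) = 16/25:9/25

WD:DA = 16/9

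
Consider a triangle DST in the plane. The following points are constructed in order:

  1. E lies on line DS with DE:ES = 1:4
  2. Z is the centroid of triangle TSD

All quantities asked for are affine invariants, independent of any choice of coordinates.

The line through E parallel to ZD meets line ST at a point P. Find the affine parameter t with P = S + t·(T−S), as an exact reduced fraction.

Work in coordinates with D = (0, 0), S = (1, 0), T = (0, 1).
1. E lies on line DS with DE:ES = 1:4 ⇒ E = (1/5, 0)
2. Z is the centroid of triangle TSD ⇒ Z = (1/3, 1/3)
through E parallel to ZD: direction (-1/3, -1/3); meets ST at P = (3/5, 2/5)
P = S + t·(T−S) with t = 2/5

t = 2/5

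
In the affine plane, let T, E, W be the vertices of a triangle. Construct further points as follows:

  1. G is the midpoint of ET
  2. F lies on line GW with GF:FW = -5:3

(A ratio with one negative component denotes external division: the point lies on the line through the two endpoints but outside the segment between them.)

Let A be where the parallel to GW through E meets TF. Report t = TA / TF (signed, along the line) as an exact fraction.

t = 2

Set T = (0, 0), E = (1, 0), W = (0, 1); any affine frame gives the same invariant.
1. G is the midpoint of ET ⇒ G = (1/2, 0)
2. F lies on line GW with GF:FW = -5:3 ⇒ F = (-3/4, 5/2)
through E parallel to GW: direction (-1/2, 1); meets TF at A = (-3/2, 5)
A = T + t·(F−T) with t = 2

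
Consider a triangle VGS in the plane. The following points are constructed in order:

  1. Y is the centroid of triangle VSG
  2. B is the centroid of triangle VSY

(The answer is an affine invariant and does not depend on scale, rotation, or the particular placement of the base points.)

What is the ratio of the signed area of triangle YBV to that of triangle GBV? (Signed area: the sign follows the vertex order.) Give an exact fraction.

Choose coordinates V = (0, 0), G = (1, 0), S = (0, 1).
1. Y is the centroid of triangle VSG ⇒ Y = (1/3, 1/3)
2. B is the centroid of triangle VSY ⇒ B = (1/9, 4/9)
2·[YBV] = 1/9, 2·[GBV] = 4/9
[YBV]:[GBV] = 1/9:4/9 = 1/4

[YBV]:[GBV] = 1/4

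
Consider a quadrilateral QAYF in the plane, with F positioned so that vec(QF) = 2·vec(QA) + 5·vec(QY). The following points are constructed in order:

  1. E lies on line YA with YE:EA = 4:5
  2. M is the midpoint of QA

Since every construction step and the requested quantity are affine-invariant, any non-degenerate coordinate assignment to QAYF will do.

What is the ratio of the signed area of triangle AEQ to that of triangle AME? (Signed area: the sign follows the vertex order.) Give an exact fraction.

Assign Q = (0, 0), A = (1, 0), Y = (0, 1), F = (2, 5) — the answer is frame-independent, so this choice is without loss of generality.
1. E lies on line YA with YE:EA = 4:5 ⇒ E = (4/9, 5/9)
2. M is the midpoint of QA ⇒ M = (1/2, 0)
2·[AEQ] = 5/9, 2·[AME] = -5/18
[AEQ]:[AME] = 5/9:-5/18 = -2

[AEQ]:[AME] = -2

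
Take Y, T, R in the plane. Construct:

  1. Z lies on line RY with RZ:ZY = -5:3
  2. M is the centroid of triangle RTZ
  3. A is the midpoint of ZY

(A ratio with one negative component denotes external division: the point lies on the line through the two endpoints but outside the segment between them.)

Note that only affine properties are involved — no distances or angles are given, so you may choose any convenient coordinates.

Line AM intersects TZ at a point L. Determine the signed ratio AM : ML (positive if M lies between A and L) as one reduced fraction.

Set Y = (0, 0), T = (1, 0), R = (0, 1); any affine frame gives the same invariant.
1. Z lies on line RY with RZ:ZY = -5:3 ⇒ Z = (0, -3/2)
2. M is the centroid of triangle RTZ ⇒ M = (1/3, -1/6)
3. A is the midpoint of ZY ⇒ A = (0, -3/4)
line AM meets TZ at L = (-3, -6)
M = A + t·(L−A) with t = -1/9, so AM:ML = -1/9:10/9

AM:ML = -1/10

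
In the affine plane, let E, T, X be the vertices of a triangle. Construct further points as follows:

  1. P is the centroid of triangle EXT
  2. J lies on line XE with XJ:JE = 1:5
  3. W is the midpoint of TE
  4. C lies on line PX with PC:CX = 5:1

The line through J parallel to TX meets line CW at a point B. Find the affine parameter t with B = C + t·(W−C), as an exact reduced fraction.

t = 1/4

Choose coordinates E = (0, 0), T = (1, 0), X = (0, 1).
1. P is the centroid of triangle EXT ⇒ P = (1/3, 1/3)
2. J lies on line XE with XJ:JE = 1:5 ⇒ J = (0, 5/6)
3. W is the midpoint of TE ⇒ W = (1/2, 0)
4. C lies on line PX with PC:CX = 5:1 ⇒ C = (1/18, 8/9)
through J parallel to TX: direction (-1, 1); meets CW at B = (1/6, 2/3)
B = C + t·(W−C) with t = 1/4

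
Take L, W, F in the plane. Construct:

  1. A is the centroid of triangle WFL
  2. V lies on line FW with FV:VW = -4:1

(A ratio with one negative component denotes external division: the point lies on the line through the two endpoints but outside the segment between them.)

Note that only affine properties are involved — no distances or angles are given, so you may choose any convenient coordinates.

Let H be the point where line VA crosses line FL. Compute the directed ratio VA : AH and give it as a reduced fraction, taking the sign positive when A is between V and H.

VA:AH = 3

Work in coordinates with L = (0, 0), W = (1, 0), F = (0, 1).
1. A is the centroid of triangle WFL ⇒ A = (1/3, 1/3)
2. V lies on line FW with FV:VW = -4:1 ⇒ V = (4/3, -1/3)
line VA meets FL at H = (0, 5/9)
A = V + t·(H−V) with t = 3/4, so VA:AH = 3/4:1/4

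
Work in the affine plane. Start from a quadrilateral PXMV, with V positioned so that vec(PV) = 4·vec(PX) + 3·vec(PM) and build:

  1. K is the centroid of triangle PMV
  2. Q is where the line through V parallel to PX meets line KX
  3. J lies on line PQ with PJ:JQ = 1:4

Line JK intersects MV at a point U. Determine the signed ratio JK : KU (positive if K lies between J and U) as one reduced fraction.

Assign P = (0, 0), X = (1, 0), M = (0, 1), V = (4, 3) — the answer is frame-independent, so this choice is without loss of generality.
1. K is the centroid of triangle PMV ⇒ K = (4/3, 4/3)
2. Q is where the line through V parallel to PX meets line KX ⇒ Q = (7/4, 3)
3. J lies on line PQ with PJ:JQ = 1:4 ⇒ J = (7/20, 3/5)
line JK meets MV at U = (78/29, 68/29)
K = J + t·(U−J) with t = 29/69, so JK:KU = 29/69:40/69

JK:KU = 29/40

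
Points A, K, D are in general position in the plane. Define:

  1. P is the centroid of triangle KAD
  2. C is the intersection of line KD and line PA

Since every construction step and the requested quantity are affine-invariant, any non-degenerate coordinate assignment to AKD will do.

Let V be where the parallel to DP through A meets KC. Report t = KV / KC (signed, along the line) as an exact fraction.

t = 4

Work in coordinates with A = (0, 0), K = (1, 0), D = (0, 1).
1. P is the centroid of triangle KAD ⇒ P = (1/3, 1/3)
2. C is the intersection of line KD and line PA ⇒ C = (1/2, 1/2)
through A parallel to DP: direction (1/3, -2/3); meets KC at V = (-1, 2)
V = K + t·(C−K) with t = 4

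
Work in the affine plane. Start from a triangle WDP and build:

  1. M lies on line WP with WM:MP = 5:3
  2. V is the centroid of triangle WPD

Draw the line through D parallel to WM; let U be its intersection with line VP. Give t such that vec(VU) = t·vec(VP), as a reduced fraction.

t = -2

Assign W = (0, 0), D = (1, 0), P = (0, 1) — the answer is frame-independent, so this choice is without loss of generality.
1. M lies on line WP with WM:MP = 5:3 ⇒ M = (0, 5/8)
2. V is the centroid of triangle WPD ⇒ V = (1/3, 1/3)
through D parallel to WM: direction (0, 5/8); meets VP at U = (1, -1)
U = V + t·(P−V) with t = -2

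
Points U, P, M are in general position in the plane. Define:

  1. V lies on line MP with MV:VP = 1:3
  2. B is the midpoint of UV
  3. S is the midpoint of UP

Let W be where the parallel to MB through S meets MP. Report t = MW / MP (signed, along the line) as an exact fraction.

Work in coordinates with U = (0, 0), P = (1, 0), M = (0, 1).
1. V lies on line MP with MV:VP = 1:3 ⇒ V = (1/4, 3/4)
2. B is the midpoint of UV ⇒ B = (1/8, 3/8)
3. S is the midpoint of UP ⇒ S = (1/2, 0)
through S parallel to MB: direction (1/8, -5/8); meets MP at W = (3/8, 5/8)
W = M + t·(P−M) with t = 3/8

t = 3/8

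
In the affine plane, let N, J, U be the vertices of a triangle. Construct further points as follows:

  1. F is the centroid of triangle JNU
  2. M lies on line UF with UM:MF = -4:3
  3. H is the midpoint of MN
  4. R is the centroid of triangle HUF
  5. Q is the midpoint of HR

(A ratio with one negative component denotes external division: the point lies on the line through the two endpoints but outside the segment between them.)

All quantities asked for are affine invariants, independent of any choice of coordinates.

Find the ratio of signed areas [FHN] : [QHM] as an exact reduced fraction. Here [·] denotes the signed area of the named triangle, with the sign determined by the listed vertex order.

[FHN]:[QHM] = -18/7

Work in coordinates with N = (0, 0), J = (1, 0), U = (0, 1).
1. F is the centroid of triangle JNU ⇒ F = (1/3, 1/3)
2. M lies on line UF with UM:MF = -4:3 ⇒ M = (4/3, -5/3)
3. H is the midpoint of MN ⇒ H = (2/3, -5/6)
4. R is the centroid of triangle HUF ⇒ R = (1/3, 1/6)
5. Q is the midpoint of HR ⇒ Q = (1/2, -1/3)
2·[FHN] = -1/2, 2·[QHM] = 7/36
[FHN]:[QHM] = -1/2:7/36 = -18/7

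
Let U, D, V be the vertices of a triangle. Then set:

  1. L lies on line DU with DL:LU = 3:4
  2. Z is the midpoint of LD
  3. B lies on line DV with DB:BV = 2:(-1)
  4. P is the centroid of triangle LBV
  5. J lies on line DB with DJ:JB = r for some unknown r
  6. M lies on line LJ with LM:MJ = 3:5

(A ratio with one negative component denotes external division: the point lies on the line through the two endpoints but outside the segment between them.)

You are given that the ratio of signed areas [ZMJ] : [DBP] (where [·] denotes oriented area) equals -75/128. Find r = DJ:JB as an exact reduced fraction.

Choose coordinates U = (0, 0), D = (1, 0), V = (0, 1).
1. L lies on line DU with DL:LU = 3:4 ⇒ L = (4/7, 0)
2. Z is the midpoint of LD ⇒ Z = (11/14, 0)
3. B lies on line DV with DB:BV = 2:(-1) ⇒ B = (-1, 2)
4. P is the centroid of triangle LBV ⇒ P = (-1/7, 1)
5. With DJ:JB = r, write λ = r/(r+1) so J = D + λ·(B−D); J is affine-linear in λ
6. M lies on line LJ with LM:MJ = 3:5 ⇒ M is an affine combination of earlier points and hence also affine-linear in λ
Every point depending on J is an affine combination of J and λ-independent points, so each such coordinate is linear in λ; the λ² term in each signed area is a multiple of (B−D)×(B−D) = 0, so 2·[ZMJ] and 2·[DBP] are each linear in λ. Evaluating at λ=0 and λ=1:
  2·[ZMJ] = -15/56·λ,   2·[DBP] = 2/7
So [ZMJ]:[DBP] = (-15/56·λ) / (2/7). Setting this equal to -75/128:
  -15/56·λ = -75/128·(2/7)  ⇒  λ = 5/8
Then r = λ/(1−λ) = (5/8)/(3/8) = 5/3. Check: with r = 5/3, J = (-1/4, 5/4) and [ZMJ]:[DBP] = -75/128 as required.

r = 5/3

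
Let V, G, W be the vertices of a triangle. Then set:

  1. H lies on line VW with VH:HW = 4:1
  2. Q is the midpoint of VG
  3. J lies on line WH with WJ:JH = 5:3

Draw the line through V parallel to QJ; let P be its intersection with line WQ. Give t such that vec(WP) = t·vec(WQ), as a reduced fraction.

t = 8

Choose coordinates V = (0, 0), G = (1, 0), W = (0, 1).
1. H lies on line VW with VH:HW = 4:1 ⇒ H = (0, 4/5)
2. Q is the midpoint of VG ⇒ Q = (1/2, 0)
3. J lies on line WH with WJ:JH = 5:3 ⇒ J = (0, 7/8)
through V parallel to QJ: direction (-1/2, 7/8); meets WQ at P = (4, -7)
P = W + t·(Q−W) with t = 8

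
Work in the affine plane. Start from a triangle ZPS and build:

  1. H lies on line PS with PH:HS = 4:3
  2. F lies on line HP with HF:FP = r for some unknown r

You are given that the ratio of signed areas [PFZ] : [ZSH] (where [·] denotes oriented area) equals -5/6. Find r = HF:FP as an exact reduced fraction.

r = 3/5

Work in coordinates with Z = (0, 0), P = (1, 0), S = (0, 1).
1. H lies on line PS with PH:HS = 4:3 ⇒ H = (3/7, 4/7)
2. With HF:FP = r, write λ = r/(r+1) so F = H + λ·(P−H); F is affine-linear in λ
Every point depending on F is an affine combination of F and λ-independent points, so each such coordinate is linear in λ; the λ² term in each signed area is a multiple of (P−H)×(P−H) = 0, so 2·[PFZ] and 2·[ZSH] are each linear in λ. Evaluating at λ=0 and λ=1:
  2·[PFZ] = -4/7·λ + 4/7,   2·[ZSH] = -3/7
So [PFZ]:[ZSH] = (-4/7·λ + 4/7) / (-3/7). Setting this equal to -5/6:
  -4/7·λ + 4/7 = -5/6·(-3/7)  ⇒  λ = 3/8
Then r = λ/(1−λ) = (3/8)/(5/8) = 3/5. Check: with r = 3/5, F = (9/14, 5/14) and [PFZ]:[ZSH] = -5/6 as required.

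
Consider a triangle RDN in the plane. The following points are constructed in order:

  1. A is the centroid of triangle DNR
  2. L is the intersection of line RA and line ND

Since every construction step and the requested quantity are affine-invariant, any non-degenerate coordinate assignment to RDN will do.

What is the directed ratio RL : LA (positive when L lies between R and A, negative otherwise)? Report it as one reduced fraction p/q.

RL:LA = -3

Work in coordinates with R = (0, 0), D = (1, 0), N = (0, 1).
1. A is the centroid of triangle DNR ⇒ A = (1/3, 1/3)
2. L is the intersection of line RA and line ND ⇒ L = (1/2, 1/2)
L = R + t·(A−R) with t = 3/2, so RL:LA = t:(1−t) = 3/2:-1/2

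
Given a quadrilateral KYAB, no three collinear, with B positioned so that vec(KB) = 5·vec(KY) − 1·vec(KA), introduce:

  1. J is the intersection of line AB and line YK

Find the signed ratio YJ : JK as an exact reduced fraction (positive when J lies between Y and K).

YJ:JK = -3/5

Work in coordinates with K = (0, 0), Y = (1, 0), A = (0, 1), B = (5, -1).
1. J is the intersection of line AB and line YK ⇒ J = (5/2, 0)
J = Y + t·(K−Y) with t = -3/2, so YJ:JK = t:(1−t) = -3/2:5/2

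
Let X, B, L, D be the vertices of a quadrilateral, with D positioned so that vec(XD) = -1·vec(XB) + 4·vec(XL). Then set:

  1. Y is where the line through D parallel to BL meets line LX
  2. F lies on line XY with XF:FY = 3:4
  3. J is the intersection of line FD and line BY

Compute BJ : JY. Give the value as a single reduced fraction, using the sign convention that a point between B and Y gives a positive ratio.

BJ:JY = -5/6

Set X = (0, 0), B = (1, 0), L = (0, 1), D = (-1, 4); any affine frame gives the same invariant.
1. Y is where the line through D parallel to BL meets line LX ⇒ Y = (0, 3)
2. F lies on line XY with XF:FY = 3:4 ⇒ F = (0, 9/7)
3. J is the intersection of line FD and line BY ⇒ J = (6, -15)
J = B + t·(Y−B) with t = -5, so BJ:JY = t:(1−t) = -5:6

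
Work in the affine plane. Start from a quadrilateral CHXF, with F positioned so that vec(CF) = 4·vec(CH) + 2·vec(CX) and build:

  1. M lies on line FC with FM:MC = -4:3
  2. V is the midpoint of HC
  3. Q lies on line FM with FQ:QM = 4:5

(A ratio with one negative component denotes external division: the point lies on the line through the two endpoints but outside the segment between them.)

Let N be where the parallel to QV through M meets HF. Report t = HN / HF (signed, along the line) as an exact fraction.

Set C = (0, 0), H = (1, 0), X = (0, 1), F = (4, 2); any affine frame gives the same invariant.
1. M lies on line FC with FM:MC = -4:3 ⇒ M = (-12, -6)
2. V is the midpoint of HC ⇒ V = (1/2, 0)
3. Q lies on line FM with FQ:QM = 4:5 ⇒ Q = (-28/9, -14/9)
through M parallel to QV: direction (65/18, 14/9); meets HF at N = (-16/23, -26/23)
N = H + t·(F−H) with t = -13/23

t = -13/23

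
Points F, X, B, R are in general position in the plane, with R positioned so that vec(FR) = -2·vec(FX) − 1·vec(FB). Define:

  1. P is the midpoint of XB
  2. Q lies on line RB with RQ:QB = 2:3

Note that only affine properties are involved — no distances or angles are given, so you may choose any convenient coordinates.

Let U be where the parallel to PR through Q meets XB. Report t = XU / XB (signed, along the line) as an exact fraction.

Set F = (0, 0), X = (1, 0), B = (0, 1), R = (-2, -1); any affine frame gives the same invariant.
1. P is the midpoint of XB ⇒ P = (1/2, 1/2)
2. Q lies on line RB with RQ:QB = 2:3 ⇒ Q = (-6/5, -1/5)
through Q parallel to PR: direction (-5/2, -3/2); meets XB at U = (3/10, 7/10)
U = X + t·(B−X) with t = 7/10

t = 7/10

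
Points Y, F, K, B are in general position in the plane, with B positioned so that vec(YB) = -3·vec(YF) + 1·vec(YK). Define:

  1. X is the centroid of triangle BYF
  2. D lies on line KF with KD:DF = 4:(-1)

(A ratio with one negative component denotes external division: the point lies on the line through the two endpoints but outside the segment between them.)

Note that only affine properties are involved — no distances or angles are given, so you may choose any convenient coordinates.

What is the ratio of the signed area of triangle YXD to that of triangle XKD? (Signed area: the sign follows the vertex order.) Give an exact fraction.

Work in coordinates with Y = (0, 0), F = (1, 0), K = (0, 1), B = (-3, 1).
1. X is the centroid of triangle BYF ⇒ X = (-2/3, 1/3)
2. D lies on line KF with KD:DF = 4:(-1) ⇒ D = (4/3, -1/3)
2·[YXD] = -2/9, 2·[XKD] = -16/9
[YXD]:[XKD] = -2/9:-16/9 = 1/8

[YXD]:[XKD] = 1/8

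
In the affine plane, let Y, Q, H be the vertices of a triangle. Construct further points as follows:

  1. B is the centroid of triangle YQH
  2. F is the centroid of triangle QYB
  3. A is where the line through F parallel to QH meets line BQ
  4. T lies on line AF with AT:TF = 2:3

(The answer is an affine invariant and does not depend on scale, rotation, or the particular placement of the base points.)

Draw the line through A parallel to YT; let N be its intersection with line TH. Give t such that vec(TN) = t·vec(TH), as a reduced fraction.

t = 10/33

Set Y = (0, 0), Q = (1, 0), H = (0, 1); any affine frame gives the same invariant.
1. B is the centroid of triangle YQH ⇒ B = (1/3, 1/3)
2. F is the centroid of triangle QYB ⇒ F = (4/9, 1/9)
3. A is where the line through F parallel to QH meets line BQ ⇒ A = (1/9, 4/9)
4. T lies on line AF with AT:TF = 2:3 ⇒ T = (11/45, 14/45)
through A parallel to YT: direction (11/45, 14/45); meets TH at N = (23/135, 772/1485)
N = T + t·(H−T) with t = 10/33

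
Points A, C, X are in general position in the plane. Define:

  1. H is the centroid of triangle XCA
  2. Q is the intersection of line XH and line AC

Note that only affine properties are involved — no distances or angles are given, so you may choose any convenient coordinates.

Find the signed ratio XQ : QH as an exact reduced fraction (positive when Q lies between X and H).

XQ:QH = -3

Work in coordinates with A = (0, 0), C = (1, 0), X = (0, 1).
1. H is the centroid of triangle XCA ⇒ H = (1/3, 1/3)
2. Q is the intersection of line XH and line AC ⇒ Q = (1/2, 0)
Q = X + t·(H−X) with t = 3/2, so XQ:QH = t:(1−t) = 3/2:-1/2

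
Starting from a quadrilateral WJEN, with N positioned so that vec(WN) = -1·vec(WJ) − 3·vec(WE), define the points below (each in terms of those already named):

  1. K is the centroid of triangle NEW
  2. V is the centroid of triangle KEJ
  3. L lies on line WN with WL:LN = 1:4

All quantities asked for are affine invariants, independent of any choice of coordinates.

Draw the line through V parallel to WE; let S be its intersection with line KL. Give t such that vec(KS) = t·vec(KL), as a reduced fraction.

t = 25/6

Work in coordinates with W = (0, 0), J = (1, 0), E = (0, 1), N = (-1, -3).
1. K is the centroid of triangle NEW ⇒ K = (-1/3, -2/3)
2. V is the centroid of triangle KEJ ⇒ V = (2/9, 1/9)
3. L lies on line WN with WL:LN = 1:4 ⇒ L = (-1/5, -3/5)
through V parallel to WE: direction (0, 1); meets KL at S = (2/9, -7/18)
S = K + t·(L−K) with t = 25/6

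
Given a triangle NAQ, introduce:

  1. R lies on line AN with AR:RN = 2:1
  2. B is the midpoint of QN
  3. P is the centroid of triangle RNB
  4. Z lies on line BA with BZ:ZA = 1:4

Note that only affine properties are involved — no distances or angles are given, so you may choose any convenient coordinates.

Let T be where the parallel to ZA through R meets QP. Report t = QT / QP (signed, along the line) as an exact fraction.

Choose coordinates N = (0, 0), A = (1, 0), Q = (0, 1).
1. R lies on line AN with AR:RN = 2:1 ⇒ R = (1/3, 0)
2. B is the midpoint of QN ⇒ B = (0, 1/2)
3. P is the centroid of triangle RNB ⇒ P = (1/9, 1/6)
4. Z lies on line BA with BZ:ZA = 1:4 ⇒ Z = (1/5, 2/5)
through R parallel to ZA: direction (4/5, -2/5); meets QP at T = (5/42, 3/28)
T = Q + t·(P−Q) with t = 15/14

t = 15/14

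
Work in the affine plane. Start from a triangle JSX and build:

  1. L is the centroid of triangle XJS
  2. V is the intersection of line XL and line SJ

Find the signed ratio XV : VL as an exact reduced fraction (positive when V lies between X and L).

XV:VL = -3

Assign J = (0, 0), S = (1, 0), X = (0, 1) — the answer is frame-independent, so this choice is without loss of generality.
1. L is the centroid of triangle XJS ⇒ L = (1/3, 1/3)
2. V is the intersection of line XL and line SJ ⇒ V = (1/2, 0)
V = X + t·(L−X) with t = 3/2, so XV:VL = t:(1−t) = 3/2:-1/2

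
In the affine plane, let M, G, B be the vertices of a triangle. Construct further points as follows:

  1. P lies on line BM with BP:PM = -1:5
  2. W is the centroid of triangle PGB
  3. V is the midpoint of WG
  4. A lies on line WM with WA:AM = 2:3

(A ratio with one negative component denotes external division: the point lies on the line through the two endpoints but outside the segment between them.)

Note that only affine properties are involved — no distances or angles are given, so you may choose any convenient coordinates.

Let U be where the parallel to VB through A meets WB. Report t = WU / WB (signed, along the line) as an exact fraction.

Set M = (0, 0), G = (1, 0), B = (0, 1); any affine frame gives the same invariant.
1. P lies on line BM with BP:PM = -1:5 ⇒ P = (0, 5/4)
2. W is the centroid of triangle PGB ⇒ W = (1/3, 3/4)
3. V is the midpoint of WG ⇒ V = (2/3, 3/8)
4. A lies on line WM with WA:AM = 2:3 ⇒ A = (1/5, 9/20)
through A parallel to VB: direction (-2/3, 5/8); meets WB at U = (-29/15, 49/20)
U = W + t·(B−W) with t = 34/5

t = 34/5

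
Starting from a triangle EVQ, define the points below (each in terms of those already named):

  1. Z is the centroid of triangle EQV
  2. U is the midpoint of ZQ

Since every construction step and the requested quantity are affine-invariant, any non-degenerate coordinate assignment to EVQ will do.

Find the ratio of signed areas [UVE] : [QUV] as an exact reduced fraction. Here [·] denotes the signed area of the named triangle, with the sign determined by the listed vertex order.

Choose coordinates E = (0, 0), V = (1, 0), Q = (0, 1).
1. Z is the centroid of triangle EQV ⇒ Z = (1/3, 1/3)
2. U is the midpoint of ZQ ⇒ U = (1/6, 2/3)
2·[UVE] = -2/3, 2·[QUV] = 1/6
[UVE]:[QUV] = -2/3:1/6 = -4

[UVE]:[QUV] = -4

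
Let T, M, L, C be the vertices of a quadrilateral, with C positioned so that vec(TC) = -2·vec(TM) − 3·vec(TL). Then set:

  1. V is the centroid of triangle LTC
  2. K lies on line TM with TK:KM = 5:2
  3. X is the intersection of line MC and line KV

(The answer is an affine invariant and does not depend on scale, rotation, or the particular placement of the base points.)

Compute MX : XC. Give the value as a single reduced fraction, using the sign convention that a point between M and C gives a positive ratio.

MX:XC = -4/49

Choose coordinates T = (0, 0), M = (1, 0), L = (0, 1), C = (-2, -3).
1. V is the centroid of triangle LTC ⇒ V = (-2/3, -2/3)
2. K lies on line TM with TK:KM = 5:2 ⇒ K = (5/7, 0)
3. X is the intersection of line MC and line KV ⇒ X = (19/15, 4/15)
X = M + t·(C−M) with t = -4/45, so MX:XC = t:(1−t) = -4/45:49/45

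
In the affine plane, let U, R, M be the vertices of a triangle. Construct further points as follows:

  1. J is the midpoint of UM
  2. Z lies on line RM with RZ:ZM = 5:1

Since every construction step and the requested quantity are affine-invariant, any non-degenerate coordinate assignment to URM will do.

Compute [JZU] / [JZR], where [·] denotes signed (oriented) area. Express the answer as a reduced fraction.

[JZU]:[JZR] = 1/5

Choose coordinates U = (0, 0), R = (1, 0), M = (0, 1).
1. J is the midpoint of UM ⇒ J = (0, 1/2)
2. Z lies on line RM with RZ:ZM = 5:1 ⇒ Z = (1/6, 5/6)
2·[JZU] = -1/12, 2·[JZR] = -5/12
[JZU]:[JZR] = -1/12:-5/12 = 1/5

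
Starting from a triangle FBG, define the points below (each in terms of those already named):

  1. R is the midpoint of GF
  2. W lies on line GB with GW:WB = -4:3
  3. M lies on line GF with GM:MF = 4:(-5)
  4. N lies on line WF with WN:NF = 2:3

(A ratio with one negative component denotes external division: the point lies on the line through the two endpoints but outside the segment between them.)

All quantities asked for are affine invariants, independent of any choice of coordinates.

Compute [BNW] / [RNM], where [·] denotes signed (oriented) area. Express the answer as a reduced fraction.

[BNW]:[RNM] = 1/9

Set F = (0, 0), B = (1, 0), G = (0, 1); any affine frame gives the same invariant.
1. R is the midpoint of GF ⇒ R = (0, 1/2)
2. W lies on line GB with GW:WB = -4:3 ⇒ W = (4, -3)
3. M lies on line GF with GM:MF = 4:(-5) ⇒ M = (0, 5)
4. N lies on line WF with WN:NF = 2:3 ⇒ N = (12/5, -9/5)
2·[BNW] = 6/5, 2·[RNM] = 54/5
[BNW]:[RNM] = 6/5:54/5 = 1/9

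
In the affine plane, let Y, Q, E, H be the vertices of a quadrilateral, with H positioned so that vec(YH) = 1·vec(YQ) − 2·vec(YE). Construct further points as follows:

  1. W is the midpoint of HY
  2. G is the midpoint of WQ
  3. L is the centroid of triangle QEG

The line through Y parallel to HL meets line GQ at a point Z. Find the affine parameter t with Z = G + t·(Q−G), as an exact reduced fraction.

t = -17/9

Work in coordinates with Y = (0, 0), Q = (1, 0), E = (0, 1), H = (1, -2).
1. W is the midpoint of HY ⇒ W = (1/2, -1)
2. G is the midpoint of WQ ⇒ G = (3/4, -1/2)
3. L is the centroid of triangle QEG ⇒ L = (7/12, 1/6)
through Y parallel to HL: direction (-5/12, 13/6); meets GQ at Z = (5/18, -13/9)
Z = G + t·(Q−G) with t = -17/9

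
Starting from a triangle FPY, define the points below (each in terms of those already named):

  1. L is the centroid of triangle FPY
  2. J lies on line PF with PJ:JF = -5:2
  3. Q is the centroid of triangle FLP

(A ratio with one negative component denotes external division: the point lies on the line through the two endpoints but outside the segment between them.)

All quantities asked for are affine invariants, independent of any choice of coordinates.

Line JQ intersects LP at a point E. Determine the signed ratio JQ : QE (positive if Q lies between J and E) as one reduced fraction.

Choose coordinates F = (0, 0), P = (1, 0), Y = (0, 1).
1. L is the centroid of triangle FPY ⇒ L = (1/3, 1/3)
2. J lies on line PF with PJ:JF = -5:2 ⇒ J = (-2/3, 0)
3. Q is the centroid of triangle FLP ⇒ Q = (4/9, 1/9)
line JQ meets LP at E = (13/18, 5/36)
Q = J + t·(E−J) with t = 4/5, so JQ:QE = 4/5:1/5

JQ:QE = 4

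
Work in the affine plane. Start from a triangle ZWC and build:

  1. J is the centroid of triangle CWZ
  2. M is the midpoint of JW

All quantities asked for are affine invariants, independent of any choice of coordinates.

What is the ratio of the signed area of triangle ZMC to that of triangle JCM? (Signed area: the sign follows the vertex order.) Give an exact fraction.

Choose coordinates Z = (0, 0), W = (1, 0), C = (0, 1).
1. J is the centroid of triangle CWZ ⇒ J = (1/3, 1/3)
2. M is the midpoint of JW ⇒ M = (2/3, 1/6)
2·[ZMC] = 2/3, 2·[JCM] = -1/6
[ZMC]:[JCM] = 2/3:-1/6 = -4

[ZMC]:[JCM] = -4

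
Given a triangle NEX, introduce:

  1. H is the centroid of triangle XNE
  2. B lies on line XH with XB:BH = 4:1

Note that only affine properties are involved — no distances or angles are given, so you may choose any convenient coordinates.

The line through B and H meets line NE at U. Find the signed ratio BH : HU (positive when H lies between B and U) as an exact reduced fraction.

BH:HU = 2/5

Set N = (0, 0), E = (1, 0), X = (0, 1); any affine frame gives the same invariant.
1. H is the centroid of triangle XNE ⇒ H = (1/3, 1/3)
2. B lies on line XH with XB:BH = 4:1 ⇒ B = (4/15, 7/15)
line BH meets NE at U = (1/2, 0)
H = B + t·(U−B) with t = 2/7, so BH:HU = 2/7:5/7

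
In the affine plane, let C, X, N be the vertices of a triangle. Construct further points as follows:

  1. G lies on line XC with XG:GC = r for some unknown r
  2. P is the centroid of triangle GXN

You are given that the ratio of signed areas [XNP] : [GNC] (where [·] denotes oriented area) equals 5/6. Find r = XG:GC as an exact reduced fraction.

r = 5/2

Set C = (0, 0), X = (1, 0), N = (0, 1); any affine frame gives the same invariant.
1. With XG:GC = r, write λ = r/(r+1) so G = X + λ·(C−X); G is affine-linear in λ
2. P is the centroid of triangle GXN ⇒ P is an affine combination of earlier points and hence also affine-linear in λ
Every point depending on G is an affine combination of G and λ-independent points, so each such coordinate is linear in λ; the λ² term in each signed area is a multiple of (C−X)×(C−X) = 0, so 2·[XNP] and 2·[GNC] are each linear in λ. Evaluating at λ=0 and λ=1:
  2·[XNP] = 1/3·λ,   2·[GNC] = −λ + 1
So [XNP]:[GNC] = (1/3·λ) / (−λ + 1). Setting this equal to 5/6:
  1/3·λ = 5/6·(−λ + 1)  ⇒  λ = 5/7
Then r = λ/(1−λ) = (5/7)/(2/7) = 5/2. Check: with r = 5/2, G = (2/7, 0) and [XNP]:[GNC] = 5/6 as required.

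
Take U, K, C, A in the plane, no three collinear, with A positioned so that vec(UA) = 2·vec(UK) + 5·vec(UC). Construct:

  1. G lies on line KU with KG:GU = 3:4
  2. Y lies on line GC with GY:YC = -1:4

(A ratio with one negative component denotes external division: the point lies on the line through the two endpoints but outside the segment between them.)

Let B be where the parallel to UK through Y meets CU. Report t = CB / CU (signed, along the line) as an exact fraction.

t = 4/3

Choose coordinates U = (0, 0), K = (1, 0), C = (0, 1), A = (2, 5).
1. G lies on line KU with KG:GU = 3:4 ⇒ G = (4/7, 0)
2. Y lies on line GC with GY:YC = -1:4 ⇒ Y = (16/21, -1/3)
through Y parallel to UK: direction (1, 0); meets CU at B = (0, -1/3)
B = C + t·(U−C) with t = 4/3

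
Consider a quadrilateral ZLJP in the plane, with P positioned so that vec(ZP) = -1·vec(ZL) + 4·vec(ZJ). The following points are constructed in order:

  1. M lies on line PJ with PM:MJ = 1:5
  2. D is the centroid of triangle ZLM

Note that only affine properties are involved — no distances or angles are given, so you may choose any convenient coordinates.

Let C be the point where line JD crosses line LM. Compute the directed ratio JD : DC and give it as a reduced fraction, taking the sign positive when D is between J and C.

JD:DC = 3/7

Assign Z = (0, 0), L = (1, 0), J = (0, 1), P = (-1, 4) — the answer is frame-independent, so this choice is without loss of generality.
1. M lies on line PJ with PM:MJ = 1:5 ⇒ M = (-5/6, 7/2)
2. D is the centroid of triangle ZLM ⇒ D = (1/18, 7/6)
line JD meets LM at C = (5/27, 14/9)
D = J + t·(C−J) with t = 3/10, so JD:DC = 3/10:7/10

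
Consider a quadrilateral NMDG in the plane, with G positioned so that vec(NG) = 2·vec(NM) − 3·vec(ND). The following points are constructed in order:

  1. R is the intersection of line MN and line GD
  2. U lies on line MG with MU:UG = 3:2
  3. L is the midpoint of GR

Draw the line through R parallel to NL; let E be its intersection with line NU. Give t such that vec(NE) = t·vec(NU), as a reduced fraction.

Work in coordinates with N = (0, 0), M = (1, 0), D = (0, 1), G = (2, -3).
1. R is the intersection of line MN and line GD ⇒ R = (1/2, 0)
2. U lies on line MG with MU:UG = 3:2 ⇒ U = (8/5, -9/5)
3. L is the midpoint of GR ⇒ L = (5/4, -3/2)
through R parallel to NL: direction (5/4, -3/2); meets NU at E = (8, -9)
E = N + t·(U−N) with t = 5

t = 5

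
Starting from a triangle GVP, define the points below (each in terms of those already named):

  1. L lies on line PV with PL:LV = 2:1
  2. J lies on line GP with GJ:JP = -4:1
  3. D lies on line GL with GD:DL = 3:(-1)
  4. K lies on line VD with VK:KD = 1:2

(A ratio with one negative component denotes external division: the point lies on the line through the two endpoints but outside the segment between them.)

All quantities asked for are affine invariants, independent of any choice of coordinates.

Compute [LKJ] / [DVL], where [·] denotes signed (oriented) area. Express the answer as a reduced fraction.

Set G = (0, 0), V = (1, 0), P = (0, 1); any affine frame gives the same invariant.
1. L lies on line PV with PL:LV = 2:1 ⇒ L = (2/3, 1/3)
2. J lies on line GP with GJ:JP = -4:1 ⇒ J = (0, 4/3)
3. D lies on line GL with GD:DL = 3:(-1) ⇒ D = (1, 1/2)
4. K lies on line VD with VK:KD = 1:2 ⇒ K = (1, 1/6)
2·[LKJ] = 2/9, 2·[DVL] = -1/6
[LKJ]:[DVL] = 2/9:-1/6 = -4/3

[LKJ]:[DVL] = -4/3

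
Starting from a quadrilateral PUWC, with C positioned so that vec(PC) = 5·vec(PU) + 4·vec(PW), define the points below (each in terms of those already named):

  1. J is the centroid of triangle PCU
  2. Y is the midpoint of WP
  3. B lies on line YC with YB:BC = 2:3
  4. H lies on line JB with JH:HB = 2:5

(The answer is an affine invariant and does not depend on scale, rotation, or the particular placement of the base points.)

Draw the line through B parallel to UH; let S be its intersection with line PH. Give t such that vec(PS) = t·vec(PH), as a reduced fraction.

t = 229/314

Assign P = (0, 0), U = (1, 0), W = (0, 1), C = (5, 4) — the answer is frame-independent, so this choice is without loss of generality.
1. J is the centroid of triangle PCU ⇒ J = (2, 4/3)
2. Y is the midpoint of WP ⇒ Y = (0, 1/2)
3. B lies on line YC with YB:BC = 2:3 ⇒ B = (2, 19/10)
4. H lies on line JB with JH:HB = 2:5 ⇒ H = (2, 157/105)
through B parallel to UH: direction (1, 157/105); meets PH at S = (229/157, 229/210)
S = P + t·(H−P) with t = 229/314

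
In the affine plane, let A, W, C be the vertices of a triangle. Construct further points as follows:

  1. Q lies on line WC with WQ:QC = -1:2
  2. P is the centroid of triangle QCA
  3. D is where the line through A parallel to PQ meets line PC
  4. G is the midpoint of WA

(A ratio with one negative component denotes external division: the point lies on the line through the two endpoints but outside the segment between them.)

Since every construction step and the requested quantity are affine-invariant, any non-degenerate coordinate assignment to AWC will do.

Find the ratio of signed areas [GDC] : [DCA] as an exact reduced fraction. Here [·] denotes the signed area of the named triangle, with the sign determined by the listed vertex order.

[GDC]:[DCA] = 1/4

Work in coordinates with A = (0, 0), W = (1, 0), C = (0, 1).
1. Q lies on line WC with WQ:QC = -1:2 ⇒ Q = (2, -1)
2. P is the centroid of triangle QCA ⇒ P = (2/3, 0)
3. D is where the line through A parallel to PQ meets line PC ⇒ D = (4/3, -1)
4. G is the midpoint of WA ⇒ G = (1/2, 0)
2·[GDC] = 1/3, 2·[DCA] = 4/3
[GDC]:[DCA] = 1/3:4/3 = 1/4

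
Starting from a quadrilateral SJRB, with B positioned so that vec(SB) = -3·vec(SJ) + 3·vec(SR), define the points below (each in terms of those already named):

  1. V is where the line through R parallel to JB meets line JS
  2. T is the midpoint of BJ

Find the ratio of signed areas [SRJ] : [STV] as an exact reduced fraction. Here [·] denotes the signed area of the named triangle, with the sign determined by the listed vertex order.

[SRJ]:[STV] = 1/2

Set S = (0, 0), J = (1, 0), R = (0, 1), B = (-3, 3); any affine frame gives the same invariant.
1. V is where the line through R parallel to JB meets line JS ⇒ V = (4/3, 0)
2. T is the midpoint of BJ ⇒ T = (-1, 3/2)
2·[SRJ] = -1, 2·[STV] = -2
[SRJ]:[STV] = -1:-2 = 1/2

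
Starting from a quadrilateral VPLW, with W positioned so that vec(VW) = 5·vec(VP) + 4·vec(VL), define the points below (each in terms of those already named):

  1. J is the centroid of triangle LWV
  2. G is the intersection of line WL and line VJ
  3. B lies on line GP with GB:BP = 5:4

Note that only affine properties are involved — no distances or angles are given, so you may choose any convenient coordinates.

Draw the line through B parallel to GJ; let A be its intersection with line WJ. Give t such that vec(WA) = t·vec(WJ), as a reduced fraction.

Set V = (0, 0), P = (1, 0), L = (0, 1), W = (5, 4); any affine frame gives the same invariant.
1. J is the centroid of triangle LWV ⇒ J = (5/3, 5/3)
2. G is the intersection of line WL and line VJ ⇒ G = (5/2, 5/2)
3. B lies on line GP with GB:BP = 5:4 ⇒ B = (5/3, 10/9)
through B parallel to GJ: direction (-5/6, -5/6); meets WJ at A = (95/27, 80/27)
A = W + t·(J−W) with t = 4/9

t = 4/9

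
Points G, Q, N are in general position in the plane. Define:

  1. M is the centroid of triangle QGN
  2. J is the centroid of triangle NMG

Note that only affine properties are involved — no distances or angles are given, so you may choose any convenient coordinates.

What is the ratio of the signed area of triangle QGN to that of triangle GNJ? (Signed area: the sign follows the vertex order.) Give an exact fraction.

Work in coordinates with G = (0, 0), Q = (1, 0), N = (0, 1).
1. M is the centroid of triangle QGN ⇒ M = (1/3, 1/3)
2. J is the centroid of triangle NMG ⇒ J = (1/9, 4/9)
2·[QGN] = -1, 2·[GNJ] = -1/9
[QGN]:[GNJ] = -1:-1/9 = 9

[QGN]:[GNJ] = 9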